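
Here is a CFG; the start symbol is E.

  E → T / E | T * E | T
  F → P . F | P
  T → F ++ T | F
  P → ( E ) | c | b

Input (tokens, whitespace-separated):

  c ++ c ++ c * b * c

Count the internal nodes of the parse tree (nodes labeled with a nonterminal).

[E [T [F [P c]] ++ [T [F [P c]] ++ [T [F [P c]]]]] * [E [T [F [P b]]] * [E [T [F [P c]]]]]]

18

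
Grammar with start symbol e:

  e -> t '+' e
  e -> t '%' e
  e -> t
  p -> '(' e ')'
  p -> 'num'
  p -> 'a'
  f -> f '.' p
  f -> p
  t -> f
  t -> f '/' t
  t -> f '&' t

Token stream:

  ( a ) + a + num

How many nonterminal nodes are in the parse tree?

[e [t [f [p ( [e [t [f [p a]]]] )]]] + [e [t [f [p a]]] + [e [t [f [p num]]]]]]

16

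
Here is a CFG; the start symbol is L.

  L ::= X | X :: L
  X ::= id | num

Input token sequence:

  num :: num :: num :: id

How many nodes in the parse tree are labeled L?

[L [X num] :: [L [X num] :: [L [X num] :: [L [X id]]]]]

4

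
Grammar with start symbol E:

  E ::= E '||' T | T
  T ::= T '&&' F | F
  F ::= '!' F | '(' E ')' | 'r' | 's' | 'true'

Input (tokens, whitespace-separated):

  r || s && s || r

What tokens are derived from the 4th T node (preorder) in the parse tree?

r

[E [E [E [T [F r]]] || [T [T [F s]] && [F s]]] || [T [F r]]]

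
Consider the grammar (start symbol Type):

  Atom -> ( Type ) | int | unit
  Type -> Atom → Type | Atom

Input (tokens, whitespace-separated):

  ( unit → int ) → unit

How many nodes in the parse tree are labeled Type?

4

[Type [Atom ( [Type [Atom unit] → [Type [Atom int]]] )] → [Type [Atom unit]]]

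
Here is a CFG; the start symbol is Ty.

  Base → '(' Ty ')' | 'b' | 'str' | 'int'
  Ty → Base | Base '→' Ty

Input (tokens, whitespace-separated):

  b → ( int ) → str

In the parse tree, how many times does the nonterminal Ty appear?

4

[Ty [Base b] → [Ty [Base ( [Ty [Base int]] )] → [Ty [Base str]]]]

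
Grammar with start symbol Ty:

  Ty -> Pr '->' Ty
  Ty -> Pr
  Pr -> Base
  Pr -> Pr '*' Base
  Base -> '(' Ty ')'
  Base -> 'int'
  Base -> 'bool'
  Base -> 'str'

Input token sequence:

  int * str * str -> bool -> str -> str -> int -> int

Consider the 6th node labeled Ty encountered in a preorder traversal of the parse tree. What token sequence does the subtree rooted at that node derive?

[Ty [Pr [Pr [Pr [Base int]] * [Base str]] * [Base str]] -> [Ty [Pr [Base bool]] -> [Ty [Pr [Base str]] -> [Ty [Pr [Base str]] -> [Ty [Pr [Base int]] -> [Ty [Pr [Base int]]]]]]]]

int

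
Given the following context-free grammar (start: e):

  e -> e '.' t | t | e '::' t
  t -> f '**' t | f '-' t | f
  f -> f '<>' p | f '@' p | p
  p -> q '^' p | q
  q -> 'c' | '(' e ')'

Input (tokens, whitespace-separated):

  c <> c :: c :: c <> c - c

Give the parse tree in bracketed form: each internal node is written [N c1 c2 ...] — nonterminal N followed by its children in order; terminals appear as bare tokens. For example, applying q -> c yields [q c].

[e [e [e [t [f [f [p [q c]]] <> [p [q c]]]]] :: [t [f [p [q c]]]]] :: [t [f [f [p [q c]]] <> [p [q c]]] - [t [f [p [q c]]]]]]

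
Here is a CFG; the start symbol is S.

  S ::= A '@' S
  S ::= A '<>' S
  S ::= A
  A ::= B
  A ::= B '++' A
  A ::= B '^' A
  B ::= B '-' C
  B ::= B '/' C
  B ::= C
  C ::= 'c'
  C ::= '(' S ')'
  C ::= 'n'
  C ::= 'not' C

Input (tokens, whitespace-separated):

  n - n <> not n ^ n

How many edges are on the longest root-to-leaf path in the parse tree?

6

[S [A [B [B [C n]] - [C n]]] <> [S [A [B [C not [C n]]] ^ [A [B [C n]]]]]]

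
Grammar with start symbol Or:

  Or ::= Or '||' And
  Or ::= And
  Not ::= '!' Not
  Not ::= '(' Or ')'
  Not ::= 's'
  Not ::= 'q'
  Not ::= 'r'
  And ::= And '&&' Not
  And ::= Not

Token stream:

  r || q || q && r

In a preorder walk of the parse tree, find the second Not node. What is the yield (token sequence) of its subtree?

q

[Or [Or [Or [And [Not r]]] || [And [Not q]]] || [And [And [Not q]] && [Not r]]]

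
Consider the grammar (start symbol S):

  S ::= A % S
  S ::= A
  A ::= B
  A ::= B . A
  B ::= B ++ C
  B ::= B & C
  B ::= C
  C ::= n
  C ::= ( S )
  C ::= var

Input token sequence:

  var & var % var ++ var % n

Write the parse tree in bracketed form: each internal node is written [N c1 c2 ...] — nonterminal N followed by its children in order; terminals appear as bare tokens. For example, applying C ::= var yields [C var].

[S [A [B [B [C var]] & [C var]]] % [S [A [B [B [C var]] ++ [C var]]] % [S [A [B [C n]]]]]]

S
A % S
B % S
B & C % S
C & C % S
var & C % S
var & var % S
var & var % A % S
var & var % B % S
var & var % B ++ C % S
var & var % C ++ C % S
var & var % var ++ C % S
var & var % var ++ var % S
var & var % var ++ var % A
var & var % var ++ var % B
var & var % var ++ var % C
var & var % var ++ var % n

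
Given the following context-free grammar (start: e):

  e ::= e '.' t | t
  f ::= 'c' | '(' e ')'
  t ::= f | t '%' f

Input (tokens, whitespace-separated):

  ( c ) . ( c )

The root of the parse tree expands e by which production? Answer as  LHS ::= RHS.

e ::= e '.' t

[e [e [t [f ( [e [t [f c]]] )]]] . [t [f ( [e [t [f c]]] )]]]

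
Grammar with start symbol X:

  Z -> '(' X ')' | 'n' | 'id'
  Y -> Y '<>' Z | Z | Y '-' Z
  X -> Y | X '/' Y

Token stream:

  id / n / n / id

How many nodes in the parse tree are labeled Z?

4

[X [X [X [X [Y [Z id]]] / [Y [Z n]]] / [Y [Z n]]] / [Y [Z id]]]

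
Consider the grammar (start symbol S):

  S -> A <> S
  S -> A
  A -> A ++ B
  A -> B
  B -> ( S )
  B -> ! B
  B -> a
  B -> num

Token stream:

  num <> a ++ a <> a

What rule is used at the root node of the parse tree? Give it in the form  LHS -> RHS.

S -> A <> S

[S [A [B num]] <> [S [A [A [B a]] ++ [B a]] <> [S [A [B a]]]]]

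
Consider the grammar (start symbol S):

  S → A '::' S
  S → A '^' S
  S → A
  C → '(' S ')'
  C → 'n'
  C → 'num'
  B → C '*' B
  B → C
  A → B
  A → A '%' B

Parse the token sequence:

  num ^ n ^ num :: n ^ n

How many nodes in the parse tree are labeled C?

[S [A [B [C num]]] ^ [S [A [B [C n]]] ^ [S [A [B [C num]]] :: [S [A [B [C n]]] ^ [S [A [B [C n]]]]]]]]

5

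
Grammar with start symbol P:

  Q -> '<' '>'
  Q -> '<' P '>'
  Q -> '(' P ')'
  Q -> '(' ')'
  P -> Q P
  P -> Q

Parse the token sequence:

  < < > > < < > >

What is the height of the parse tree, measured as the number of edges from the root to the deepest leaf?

5

[P [Q < [P [Q < >]] >] [P [Q < [P [Q < >]] >]]]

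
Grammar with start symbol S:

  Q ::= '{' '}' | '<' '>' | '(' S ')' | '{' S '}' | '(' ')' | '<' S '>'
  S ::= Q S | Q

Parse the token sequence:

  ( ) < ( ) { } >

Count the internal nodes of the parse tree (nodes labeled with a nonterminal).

[S [Q ( )] [S [Q < [S [Q ( )] [S [Q { }]]] >]]]

8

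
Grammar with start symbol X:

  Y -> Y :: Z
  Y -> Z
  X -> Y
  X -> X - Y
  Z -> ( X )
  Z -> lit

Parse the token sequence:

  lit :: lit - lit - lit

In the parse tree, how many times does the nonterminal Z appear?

4

[X [X [X [Y [Y [Z lit]] :: [Z lit]]] - [Y [Z lit]]] - [Y [Z lit]]]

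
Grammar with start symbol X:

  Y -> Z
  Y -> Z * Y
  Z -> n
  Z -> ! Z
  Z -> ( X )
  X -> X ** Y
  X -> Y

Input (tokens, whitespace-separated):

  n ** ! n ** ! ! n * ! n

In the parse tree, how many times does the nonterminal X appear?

[X [X [X [Y [Z n]]] ** [Y [Z ! [Z n]]]] ** [Y [Z ! [Z ! [Z n]]] * [Y [Z ! [Z n]]]]]

3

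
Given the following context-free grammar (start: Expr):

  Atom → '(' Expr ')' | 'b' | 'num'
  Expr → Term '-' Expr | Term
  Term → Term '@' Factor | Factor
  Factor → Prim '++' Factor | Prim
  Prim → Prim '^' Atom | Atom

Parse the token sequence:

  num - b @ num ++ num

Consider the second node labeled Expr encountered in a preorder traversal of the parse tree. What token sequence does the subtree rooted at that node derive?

b @ num ++ num

[Expr [Term [Factor [Prim [Atom num]]]] - [Expr [Term [Term [Factor [Prim [Atom b]]]] @ [Factor [Prim [Atom num]] ++ [Factor [Prim [Atom num]]]]]]]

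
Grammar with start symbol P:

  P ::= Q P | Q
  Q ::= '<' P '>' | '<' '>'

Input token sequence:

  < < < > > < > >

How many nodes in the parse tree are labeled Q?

4

[P [Q < [P [Q < [P [Q < >]] >] [P [Q < >]]] >]]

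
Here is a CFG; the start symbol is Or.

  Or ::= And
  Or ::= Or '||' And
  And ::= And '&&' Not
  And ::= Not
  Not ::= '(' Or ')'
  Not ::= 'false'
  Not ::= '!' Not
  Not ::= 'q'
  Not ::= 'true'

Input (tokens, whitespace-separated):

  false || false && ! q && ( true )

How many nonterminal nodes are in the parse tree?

14

[Or [Or [And [Not false]]] || [And [And [And [Not false]] && [Not ! [Not q]]] && [Not ( [Or [And [Not true]]] )]]]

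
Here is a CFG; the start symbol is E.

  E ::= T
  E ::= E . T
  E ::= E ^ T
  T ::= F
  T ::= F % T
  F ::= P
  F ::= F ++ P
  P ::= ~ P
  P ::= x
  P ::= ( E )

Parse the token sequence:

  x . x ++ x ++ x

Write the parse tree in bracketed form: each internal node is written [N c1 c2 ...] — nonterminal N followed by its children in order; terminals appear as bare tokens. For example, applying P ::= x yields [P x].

[E [E [T [F [P x]]]] . [T [F [F [F [P x]] ++ [P x]] ++ [P x]]]]

E
E . T
T . T
F . T
P . T
x . T
x . F
x . F ++ P
x . F ++ P ++ P
x . P ++ P ++ P
x . x ++ P ++ P
x . x ++ x ++ P
x . x ++ x ++ x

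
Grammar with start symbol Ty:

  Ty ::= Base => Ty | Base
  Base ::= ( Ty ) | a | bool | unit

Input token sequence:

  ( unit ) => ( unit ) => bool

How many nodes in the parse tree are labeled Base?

[Ty [Base ( [Ty [Base unit]] )] => [Ty [Base ( [Ty [Base unit]] )] => [Ty [Base bool]]]]

5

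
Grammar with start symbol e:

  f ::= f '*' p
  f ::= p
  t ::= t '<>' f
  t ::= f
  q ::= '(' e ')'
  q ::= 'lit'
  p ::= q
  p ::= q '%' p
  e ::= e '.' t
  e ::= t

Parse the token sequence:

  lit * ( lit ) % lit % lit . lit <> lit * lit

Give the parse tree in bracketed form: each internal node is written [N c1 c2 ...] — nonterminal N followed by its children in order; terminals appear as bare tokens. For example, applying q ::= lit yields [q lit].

[e [e [t [f [f [p [q lit]]] * [p [q ( [e [t [f [p [q lit]]]]] )] % [p [q lit] % [p [q lit]]]]]]] . [t [t [f [p [q lit]]]] <> [f [f [p [q lit]]] * [p [q lit]]]]]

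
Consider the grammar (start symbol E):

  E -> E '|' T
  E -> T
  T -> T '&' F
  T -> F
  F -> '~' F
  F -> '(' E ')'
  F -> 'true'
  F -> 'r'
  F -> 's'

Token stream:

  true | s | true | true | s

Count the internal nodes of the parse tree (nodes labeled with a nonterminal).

15

[E [E [E [E [E [T [F true]]] | [T [F s]]] | [T [F true]]] | [T [F true]]] | [T [F s]]]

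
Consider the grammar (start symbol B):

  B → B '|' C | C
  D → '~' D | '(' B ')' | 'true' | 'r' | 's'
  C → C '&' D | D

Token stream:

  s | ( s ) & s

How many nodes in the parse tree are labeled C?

[B [B [C [D s]]] | [C [C [D ( [B [C [D s]]] )]] & [D s]]]

4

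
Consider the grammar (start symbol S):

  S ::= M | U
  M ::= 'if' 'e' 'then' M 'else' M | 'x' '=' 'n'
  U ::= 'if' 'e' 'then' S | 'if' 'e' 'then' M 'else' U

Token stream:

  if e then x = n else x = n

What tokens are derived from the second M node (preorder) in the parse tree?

x = n

[S [M if e then [M x = n] else [M x = n]]]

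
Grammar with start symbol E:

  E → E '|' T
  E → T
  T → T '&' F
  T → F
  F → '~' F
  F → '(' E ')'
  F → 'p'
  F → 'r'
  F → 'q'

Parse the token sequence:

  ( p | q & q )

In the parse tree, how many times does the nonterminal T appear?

4

[E [T [F ( [E [E [T [F p]]] | [T [T [F q]] & [F q]]] )]]]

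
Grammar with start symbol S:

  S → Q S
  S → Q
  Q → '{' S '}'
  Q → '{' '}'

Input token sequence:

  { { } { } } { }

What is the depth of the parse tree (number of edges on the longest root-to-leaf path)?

[S [Q { [S [Q { }] [S [Q { }]]] }] [S [Q { }]]]

5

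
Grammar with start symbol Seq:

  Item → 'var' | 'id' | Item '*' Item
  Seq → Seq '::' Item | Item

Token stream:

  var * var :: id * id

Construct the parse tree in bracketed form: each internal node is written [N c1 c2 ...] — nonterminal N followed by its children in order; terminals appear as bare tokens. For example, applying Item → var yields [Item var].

[Seq [Seq [Item [Item var] * [Item var]]] :: [Item [Item id] * [Item id]]]

Seq
Seq :: Item
Item :: Item
Item * Item :: Item
var * Item :: Item
var * var :: Item
var * var :: Item * Item
var * var :: id * Item
var * var :: id * id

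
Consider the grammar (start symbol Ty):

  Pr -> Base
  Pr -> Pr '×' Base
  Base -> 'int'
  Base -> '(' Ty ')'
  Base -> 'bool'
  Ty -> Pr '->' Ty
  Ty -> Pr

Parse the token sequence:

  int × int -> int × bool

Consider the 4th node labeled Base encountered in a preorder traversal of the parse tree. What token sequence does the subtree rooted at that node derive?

[Ty [Pr [Pr [Base int]] × [Base int]] -> [Ty [Pr [Pr [Base int]] × [Base bool]]]]

bool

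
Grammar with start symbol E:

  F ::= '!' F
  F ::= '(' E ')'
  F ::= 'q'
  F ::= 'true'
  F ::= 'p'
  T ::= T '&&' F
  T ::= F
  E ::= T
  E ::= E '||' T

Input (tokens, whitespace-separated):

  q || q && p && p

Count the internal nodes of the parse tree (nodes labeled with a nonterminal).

[E [E [T [F q]]] || [T [T [T [F q]] && [F p]] && [F p]]]

10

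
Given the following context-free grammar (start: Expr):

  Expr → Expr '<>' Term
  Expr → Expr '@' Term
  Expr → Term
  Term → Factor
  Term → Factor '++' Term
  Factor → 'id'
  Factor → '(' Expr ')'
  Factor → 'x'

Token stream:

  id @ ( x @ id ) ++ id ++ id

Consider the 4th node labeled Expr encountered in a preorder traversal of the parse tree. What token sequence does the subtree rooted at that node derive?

x

[Expr [Expr [Term [Factor id]]] @ [Term [Factor ( [Expr [Expr [Term [Factor x]]] @ [Term [Factor id]]] )] ++ [Term [Factor id] ++ [Term [Factor id]]]]]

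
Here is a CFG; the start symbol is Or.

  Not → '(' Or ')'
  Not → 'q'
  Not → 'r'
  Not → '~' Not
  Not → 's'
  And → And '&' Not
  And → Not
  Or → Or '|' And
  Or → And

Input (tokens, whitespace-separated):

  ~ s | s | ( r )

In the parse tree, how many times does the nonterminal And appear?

[Or [Or [Or [And [Not ~ [Not s]]]] | [And [Not s]]] | [And [Not ( [Or [And [Not r]]] )]]]

4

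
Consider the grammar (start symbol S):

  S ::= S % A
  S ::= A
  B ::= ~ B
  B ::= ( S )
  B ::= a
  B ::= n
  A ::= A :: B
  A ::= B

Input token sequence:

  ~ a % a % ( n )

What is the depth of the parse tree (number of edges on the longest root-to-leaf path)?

6

[S [S [S [A [B ~ [B a]]]] % [A [B a]]] % [A [B ( [S [A [B n]]] )]]]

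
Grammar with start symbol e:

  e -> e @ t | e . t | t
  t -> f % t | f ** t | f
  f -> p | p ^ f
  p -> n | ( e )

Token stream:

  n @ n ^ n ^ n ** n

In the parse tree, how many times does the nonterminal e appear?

2

[e [e [t [f [p n]]]] @ [t [f [p n] ^ [f [p n] ^ [f [p n]]]] ** [t [f [p n]]]]]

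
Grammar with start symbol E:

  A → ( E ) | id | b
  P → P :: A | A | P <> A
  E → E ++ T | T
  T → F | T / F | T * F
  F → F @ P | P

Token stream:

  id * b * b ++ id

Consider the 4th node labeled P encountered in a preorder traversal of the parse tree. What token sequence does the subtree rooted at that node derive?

[E [E [T [T [T [F [P [A id]]]] * [F [P [A b]]]] * [F [P [A b]]]]] ++ [T [F [P [A id]]]]]

id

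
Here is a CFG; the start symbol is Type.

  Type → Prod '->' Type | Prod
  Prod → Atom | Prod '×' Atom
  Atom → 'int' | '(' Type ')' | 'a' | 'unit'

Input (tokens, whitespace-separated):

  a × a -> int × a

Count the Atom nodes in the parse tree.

[Type [Prod [Prod [Atom a]] × [Atom a]] -> [Type [Prod [Prod [Atom int]] × [Atom a]]]]

4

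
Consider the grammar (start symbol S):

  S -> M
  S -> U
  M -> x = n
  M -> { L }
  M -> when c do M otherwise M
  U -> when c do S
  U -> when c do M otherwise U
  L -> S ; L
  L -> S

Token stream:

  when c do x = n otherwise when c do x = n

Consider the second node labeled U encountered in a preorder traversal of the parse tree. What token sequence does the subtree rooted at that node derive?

[S [U when c do [M x = n] otherwise [U when c do [S [M x = n]]]]]

when c do x = n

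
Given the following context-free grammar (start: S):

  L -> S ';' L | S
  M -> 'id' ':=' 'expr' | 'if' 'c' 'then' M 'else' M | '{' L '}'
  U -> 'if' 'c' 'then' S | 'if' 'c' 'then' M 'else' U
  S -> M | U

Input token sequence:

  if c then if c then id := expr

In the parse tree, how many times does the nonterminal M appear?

[S [U if c then [S [U if c then [S [M id := expr]]]]]]

1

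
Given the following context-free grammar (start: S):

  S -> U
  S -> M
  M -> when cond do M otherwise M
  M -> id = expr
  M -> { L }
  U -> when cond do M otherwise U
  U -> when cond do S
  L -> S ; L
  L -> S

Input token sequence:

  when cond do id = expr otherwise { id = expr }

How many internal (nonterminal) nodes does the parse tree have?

[S [M when cond do [M id = expr] otherwise [M { [L [S [M id = expr]]] }]]]

7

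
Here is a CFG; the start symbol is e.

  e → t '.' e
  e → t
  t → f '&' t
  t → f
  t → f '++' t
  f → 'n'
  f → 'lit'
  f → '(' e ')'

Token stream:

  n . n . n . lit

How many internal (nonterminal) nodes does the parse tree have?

[e [t [f n]] . [e [t [f n]] . [e [t [f n]] . [e [t [f lit]]]]]]

12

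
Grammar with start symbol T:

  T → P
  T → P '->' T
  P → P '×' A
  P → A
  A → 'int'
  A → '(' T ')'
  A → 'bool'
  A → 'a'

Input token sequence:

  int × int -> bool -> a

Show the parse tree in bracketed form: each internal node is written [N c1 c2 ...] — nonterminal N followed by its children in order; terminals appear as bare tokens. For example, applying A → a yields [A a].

[T [P [P [A int]] × [A int]] -> [T [P [A bool]] -> [T [P [A a]]]]]

T
P -> T
P × A -> T
A × A -> T
int × A -> T
int × int -> T
int × int -> P -> T
int × int -> A -> T
int × int -> bool -> T
int × int -> bool -> P
int × int -> bool -> A
int × int -> bool -> a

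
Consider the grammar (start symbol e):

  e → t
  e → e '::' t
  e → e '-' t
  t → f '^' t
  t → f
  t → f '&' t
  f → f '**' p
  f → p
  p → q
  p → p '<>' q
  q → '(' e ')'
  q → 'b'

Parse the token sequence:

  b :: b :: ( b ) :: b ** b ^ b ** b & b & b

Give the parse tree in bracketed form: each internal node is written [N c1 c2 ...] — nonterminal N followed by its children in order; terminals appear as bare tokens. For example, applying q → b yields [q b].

[e [e [e [e [t [f [p [q b]]]]] :: [t [f [p [q b]]]]] :: [t [f [p [q ( [e [t [f [p [q b]]]]] )]]]]] :: [t [f [f [p [q b]]] ** [p [q b]]] ^ [t [f [f [p [q b]]] ** [p [q b]]] & [t [f [p [q b]]] & [t [f [p [q b]]]]]]]]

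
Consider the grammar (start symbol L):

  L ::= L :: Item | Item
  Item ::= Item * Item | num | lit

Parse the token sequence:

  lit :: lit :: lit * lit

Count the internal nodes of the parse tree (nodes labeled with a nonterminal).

8

[L [L [L [Item lit]] :: [Item lit]] :: [Item [Item lit] * [Item lit]]]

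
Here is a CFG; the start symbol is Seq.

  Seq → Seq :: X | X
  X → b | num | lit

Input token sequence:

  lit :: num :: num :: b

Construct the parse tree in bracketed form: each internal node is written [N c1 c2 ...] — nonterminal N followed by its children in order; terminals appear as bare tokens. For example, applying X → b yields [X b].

[Seq [Seq [Seq [Seq [X lit]] :: [X num]] :: [X num]] :: [X b]]

Seq
Seq :: X
Seq :: X :: X
Seq :: X :: X :: X
X :: X :: X :: X
lit :: X :: X :: X
lit :: num :: X :: X
lit :: num :: num :: X
lit :: num :: num :: b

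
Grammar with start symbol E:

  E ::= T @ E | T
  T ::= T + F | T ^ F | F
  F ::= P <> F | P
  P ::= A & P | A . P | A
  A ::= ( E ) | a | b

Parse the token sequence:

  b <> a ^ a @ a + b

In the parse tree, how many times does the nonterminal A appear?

[E [T [T [F [P [A b]] <> [F [P [A a]]]]] ^ [F [P [A a]]]] @ [E [T [T [F [P [A a]]]] + [F [P [A b]]]]]]

5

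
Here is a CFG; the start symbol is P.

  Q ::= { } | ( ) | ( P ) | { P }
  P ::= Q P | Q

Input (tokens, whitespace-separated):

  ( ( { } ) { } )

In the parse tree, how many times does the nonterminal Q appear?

4

[P [Q ( [P [Q ( [P [Q { }]] )] [P [Q { }]]] )]]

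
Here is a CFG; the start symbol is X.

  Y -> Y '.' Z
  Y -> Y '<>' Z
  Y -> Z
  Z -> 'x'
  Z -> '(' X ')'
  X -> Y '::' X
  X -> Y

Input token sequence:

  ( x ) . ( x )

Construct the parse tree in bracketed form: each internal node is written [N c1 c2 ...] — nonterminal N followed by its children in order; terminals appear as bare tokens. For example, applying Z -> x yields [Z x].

X
Y
Y . Z
Z . Z
( X ) . Z
( Y ) . Z
( Z ) . Z
( x ) . Z
( x ) . ( X )
( x ) . ( Y )
( x ) . ( Z )
( x ) . ( x )

[X [Y [Y [Z ( [X [Y [Z x]]] )]] . [Z ( [X [Y [Z x]]] )]]]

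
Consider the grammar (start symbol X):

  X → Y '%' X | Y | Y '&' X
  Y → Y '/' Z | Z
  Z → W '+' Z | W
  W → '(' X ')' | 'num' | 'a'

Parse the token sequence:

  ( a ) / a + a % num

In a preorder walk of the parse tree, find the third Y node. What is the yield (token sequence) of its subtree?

a

[X [Y [Y [Z [W ( [X [Y [Z [W a]]]] )]]] / [Z [W a] + [Z [W a]]]] % [X [Y [Z [W num]]]]]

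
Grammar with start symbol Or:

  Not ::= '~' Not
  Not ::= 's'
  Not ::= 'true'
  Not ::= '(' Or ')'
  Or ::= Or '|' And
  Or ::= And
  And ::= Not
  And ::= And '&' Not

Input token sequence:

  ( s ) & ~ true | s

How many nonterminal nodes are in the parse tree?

12

[Or [Or [And [And [Not ( [Or [And [Not s]]] )]] & [Not ~ [Not true]]]] | [And [Not s]]]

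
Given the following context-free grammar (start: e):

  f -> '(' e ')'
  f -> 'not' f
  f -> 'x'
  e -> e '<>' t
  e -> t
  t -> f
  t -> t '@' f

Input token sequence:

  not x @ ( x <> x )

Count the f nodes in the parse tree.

5

[e [t [t [f not [f x]]] @ [f ( [e [e [t [f x]]] <> [t [f x]]] )]]]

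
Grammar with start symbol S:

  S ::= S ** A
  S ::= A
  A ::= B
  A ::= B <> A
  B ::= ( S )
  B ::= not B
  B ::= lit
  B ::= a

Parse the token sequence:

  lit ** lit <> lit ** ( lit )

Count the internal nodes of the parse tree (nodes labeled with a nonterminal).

14

[S [S [S [A [B lit]]] ** [A [B lit] <> [A [B lit]]]] ** [A [B ( [S [A [B lit]]] )]]]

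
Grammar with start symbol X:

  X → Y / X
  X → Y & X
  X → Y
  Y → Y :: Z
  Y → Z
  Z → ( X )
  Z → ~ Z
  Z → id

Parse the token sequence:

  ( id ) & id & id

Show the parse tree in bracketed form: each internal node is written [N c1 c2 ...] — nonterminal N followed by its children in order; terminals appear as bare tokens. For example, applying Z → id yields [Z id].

X
Y & X
Z & X
( X ) & X
( Y ) & X
( Z ) & X
( id ) & X
( id ) & Y & X
( id ) & Z & X
( id ) & id & X
( id ) & id & Y
( id ) & id & Z
( id ) & id & id

[X [Y [Z ( [X [Y [Z id]]] )]] & [X [Y [Z id]] & [X [Y [Z id]]]]]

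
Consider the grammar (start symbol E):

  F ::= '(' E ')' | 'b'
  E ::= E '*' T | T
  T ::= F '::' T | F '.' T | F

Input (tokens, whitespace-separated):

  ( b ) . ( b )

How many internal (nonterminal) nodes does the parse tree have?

[E [T [F ( [E [T [F b]]] )] . [T [F ( [E [T [F b]]] )]]]]

11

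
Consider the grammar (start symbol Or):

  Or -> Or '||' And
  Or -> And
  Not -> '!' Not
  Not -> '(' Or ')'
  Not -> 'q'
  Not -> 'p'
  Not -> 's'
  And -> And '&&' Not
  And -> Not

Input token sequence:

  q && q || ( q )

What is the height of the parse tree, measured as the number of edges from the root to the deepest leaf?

6

[Or [Or [And [And [Not q]] && [Not q]]] || [And [Not ( [Or [And [Not q]]] )]]]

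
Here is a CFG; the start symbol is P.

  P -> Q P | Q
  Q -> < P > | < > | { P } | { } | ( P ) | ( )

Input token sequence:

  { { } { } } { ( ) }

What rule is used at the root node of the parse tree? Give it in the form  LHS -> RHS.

P -> Q P

[P [Q { [P [Q { }] [P [Q { }]]] }] [P [Q { [P [Q ( )]] }]]]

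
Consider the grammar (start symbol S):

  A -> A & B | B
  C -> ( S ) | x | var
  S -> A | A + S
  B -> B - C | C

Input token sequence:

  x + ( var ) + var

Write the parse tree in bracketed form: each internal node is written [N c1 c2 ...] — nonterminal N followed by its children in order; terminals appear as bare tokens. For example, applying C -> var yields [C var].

[S [A [B [C x]]] + [S [A [B [C ( [S [A [B [C var]]]] )]]] + [S [A [B [C var]]]]]]

S
A + S
B + S
C + S
x + S
x + A + S
x + B + S
x + C + S
x + ( S ) + S
x + ( A ) + S
x + ( B ) + S
x + ( C ) + S
x + ( var ) + S
x + ( var ) + A
x + ( var ) + B
x + ( var ) + C
x + ( var ) + var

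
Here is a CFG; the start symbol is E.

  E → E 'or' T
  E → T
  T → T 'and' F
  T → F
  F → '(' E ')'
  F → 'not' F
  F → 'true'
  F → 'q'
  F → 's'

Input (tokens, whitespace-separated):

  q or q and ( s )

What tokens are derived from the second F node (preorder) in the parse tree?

[E [E [T [F q]]] or [T [T [F q]] and [F ( [E [T [F s]]] )]]]

q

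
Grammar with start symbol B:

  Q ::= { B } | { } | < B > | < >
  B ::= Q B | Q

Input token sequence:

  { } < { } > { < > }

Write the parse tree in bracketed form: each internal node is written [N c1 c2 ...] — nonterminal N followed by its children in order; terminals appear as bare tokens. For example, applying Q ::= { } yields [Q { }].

[B [Q { }] [B [Q < [B [Q { }]] >] [B [Q { [B [Q < >]] }]]]]

B
Q B
{ } B
{ } Q B
{ } < B > B
{ } < Q > B
{ } < { } > B
{ } < { } > Q
{ } < { } > { B }
{ } < { } > { Q }
{ } < { } > { < > }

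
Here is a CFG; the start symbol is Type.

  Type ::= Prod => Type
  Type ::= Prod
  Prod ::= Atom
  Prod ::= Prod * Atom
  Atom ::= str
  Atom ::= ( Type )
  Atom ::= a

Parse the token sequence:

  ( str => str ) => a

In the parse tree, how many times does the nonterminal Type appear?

[Type [Prod [Atom ( [Type [Prod [Atom str]] => [Type [Prod [Atom str]]]] )]] => [Type [Prod [Atom a]]]]

4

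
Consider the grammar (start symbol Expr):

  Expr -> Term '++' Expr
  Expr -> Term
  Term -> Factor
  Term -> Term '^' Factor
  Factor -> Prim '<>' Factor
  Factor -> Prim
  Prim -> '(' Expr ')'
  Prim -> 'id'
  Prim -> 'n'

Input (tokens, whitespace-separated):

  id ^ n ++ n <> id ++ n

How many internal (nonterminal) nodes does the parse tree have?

17

[Expr [Term [Term [Factor [Prim id]]] ^ [Factor [Prim n]]] ++ [Expr [Term [Factor [Prim n] <> [Factor [Prim id]]]] ++ [Expr [Term [Factor [Prim n]]]]]]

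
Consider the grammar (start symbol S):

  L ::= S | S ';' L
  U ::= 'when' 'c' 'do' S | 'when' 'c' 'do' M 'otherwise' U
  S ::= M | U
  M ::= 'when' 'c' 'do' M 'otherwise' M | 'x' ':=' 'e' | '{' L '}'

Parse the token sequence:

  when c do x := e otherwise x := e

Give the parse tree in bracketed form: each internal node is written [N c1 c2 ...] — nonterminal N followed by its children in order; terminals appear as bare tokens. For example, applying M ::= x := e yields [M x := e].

S
M
when c do M otherwise M
when c do x := e otherwise M
when c do x := e otherwise x := e

[S [M when c do [M x := e] otherwise [M x := e]]]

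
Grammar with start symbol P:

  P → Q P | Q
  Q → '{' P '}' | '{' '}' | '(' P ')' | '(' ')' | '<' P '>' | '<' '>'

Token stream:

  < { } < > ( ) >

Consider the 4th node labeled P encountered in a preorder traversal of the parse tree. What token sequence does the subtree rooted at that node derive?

[P [Q < [P [Q { }] [P [Q < >] [P [Q ( )]]]] >]]

( )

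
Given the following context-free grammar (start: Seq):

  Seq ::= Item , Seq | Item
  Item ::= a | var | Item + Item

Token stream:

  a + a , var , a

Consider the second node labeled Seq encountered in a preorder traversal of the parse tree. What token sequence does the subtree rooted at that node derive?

var , a

[Seq [Item [Item a] + [Item a]] , [Seq [Item var] , [Seq [Item a]]]]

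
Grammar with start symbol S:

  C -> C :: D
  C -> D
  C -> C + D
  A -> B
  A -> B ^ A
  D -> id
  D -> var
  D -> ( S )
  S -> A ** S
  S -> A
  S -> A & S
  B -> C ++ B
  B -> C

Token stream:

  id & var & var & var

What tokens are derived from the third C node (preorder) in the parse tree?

[S [A [B [C [D id]]]] & [S [A [B [C [D var]]]] & [S [A [B [C [D var]]]] & [S [A [B [C [D var]]]]]]]]

var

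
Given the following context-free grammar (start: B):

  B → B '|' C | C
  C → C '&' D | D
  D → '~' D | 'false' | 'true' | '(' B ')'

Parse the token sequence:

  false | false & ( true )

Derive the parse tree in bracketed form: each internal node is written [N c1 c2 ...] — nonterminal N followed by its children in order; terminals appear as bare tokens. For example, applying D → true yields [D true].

[B [B [C [D false]]] | [C [C [D false]] & [D ( [B [C [D true]]] )]]]

B
B | C
C | C
D | C
false | C
false | C & D
false | D & D
false | false & D
false | false & ( B )
false | false & ( C )
false | false & ( D )
false | false & ( true )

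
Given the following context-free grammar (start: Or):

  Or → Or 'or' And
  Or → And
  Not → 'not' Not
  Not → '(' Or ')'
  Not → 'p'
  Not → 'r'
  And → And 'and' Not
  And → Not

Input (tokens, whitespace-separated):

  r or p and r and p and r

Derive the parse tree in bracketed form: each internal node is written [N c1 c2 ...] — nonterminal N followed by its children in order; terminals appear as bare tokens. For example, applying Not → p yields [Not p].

[Or [Or [And [Not r]]] or [And [And [And [And [Not p]] and [Not r]] and [Not p]] and [Not r]]]

Or
Or or And
And or And
Not or And
r or And
r or And and Not
r or And and Not and Not
r or And and Not and Not and Not
r or Not and Not and Not and Not
r or p and Not and Not and Not
r or p and r and Not and Not
r or p and r and p and Not
r or p and r and p and r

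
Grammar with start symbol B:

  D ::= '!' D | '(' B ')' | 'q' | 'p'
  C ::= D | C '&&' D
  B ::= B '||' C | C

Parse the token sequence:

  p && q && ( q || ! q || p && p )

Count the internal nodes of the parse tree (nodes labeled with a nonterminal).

19

[B [C [C [C [D p]] && [D q]] && [D ( [B [B [B [C [D q]]] || [C [D ! [D q]]]] || [C [C [D p]] && [D p]]] )]]]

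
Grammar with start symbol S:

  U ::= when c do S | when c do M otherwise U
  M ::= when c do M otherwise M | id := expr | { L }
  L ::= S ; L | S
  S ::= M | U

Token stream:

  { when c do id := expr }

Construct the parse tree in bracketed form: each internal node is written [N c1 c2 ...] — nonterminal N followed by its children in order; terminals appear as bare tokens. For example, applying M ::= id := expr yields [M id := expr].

S
M
{ L }
{ S }
{ U }
{ when c do S }
{ when c do M }
{ when c do id := expr }

[S [M { [L [S [U when c do [S [M id := expr]]]]] }]]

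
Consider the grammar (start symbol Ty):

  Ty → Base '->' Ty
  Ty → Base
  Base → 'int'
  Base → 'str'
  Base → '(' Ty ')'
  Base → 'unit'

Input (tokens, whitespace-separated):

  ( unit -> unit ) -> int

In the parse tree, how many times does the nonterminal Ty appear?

4

[Ty [Base ( [Ty [Base unit] -> [Ty [Base unit]]] )] -> [Ty [Base int]]]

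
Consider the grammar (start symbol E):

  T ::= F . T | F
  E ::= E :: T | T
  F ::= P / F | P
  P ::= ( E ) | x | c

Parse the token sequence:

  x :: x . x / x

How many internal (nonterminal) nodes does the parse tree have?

13

[E [E [T [F [P x]]]] :: [T [F [P x]] . [T [F [P x] / [F [P x]]]]]]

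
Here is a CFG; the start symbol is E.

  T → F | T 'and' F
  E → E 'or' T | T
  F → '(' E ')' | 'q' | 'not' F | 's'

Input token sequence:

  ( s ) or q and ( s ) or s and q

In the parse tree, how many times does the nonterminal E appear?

5

[E [E [E [T [F ( [E [T [F s]]] )]]] or [T [T [F q]] and [F ( [E [T [F s]]] )]]] or [T [T [F s]] and [F q]]]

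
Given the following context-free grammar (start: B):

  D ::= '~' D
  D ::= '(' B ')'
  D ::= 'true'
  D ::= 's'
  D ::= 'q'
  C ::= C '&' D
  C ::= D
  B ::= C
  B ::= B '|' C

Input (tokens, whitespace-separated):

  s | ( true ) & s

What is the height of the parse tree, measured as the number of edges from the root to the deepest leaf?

[B [B [C [D s]]] | [C [C [D ( [B [C [D true]]] )]] & [D s]]]

7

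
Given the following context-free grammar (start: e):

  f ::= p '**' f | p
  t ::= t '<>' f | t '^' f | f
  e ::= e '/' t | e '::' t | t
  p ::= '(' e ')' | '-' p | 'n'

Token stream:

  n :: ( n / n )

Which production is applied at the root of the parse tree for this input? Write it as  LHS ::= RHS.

e ::= e '::' t

[e [e [t [f [p n]]]] :: [t [f [p ( [e [e [t [f [p n]]]] / [t [f [p n]]]] )]]]]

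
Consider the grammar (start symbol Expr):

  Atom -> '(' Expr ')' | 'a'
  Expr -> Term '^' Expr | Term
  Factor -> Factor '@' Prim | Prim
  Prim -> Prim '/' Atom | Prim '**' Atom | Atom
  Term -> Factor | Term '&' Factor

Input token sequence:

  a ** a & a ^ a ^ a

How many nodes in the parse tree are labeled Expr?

[Expr [Term [Term [Factor [Prim [Prim [Atom a]] ** [Atom a]]]] & [Factor [Prim [Atom a]]]] ^ [Expr [Term [Factor [Prim [Atom a]]]] ^ [Expr [Term [Factor [Prim [Atom a]]]]]]]

3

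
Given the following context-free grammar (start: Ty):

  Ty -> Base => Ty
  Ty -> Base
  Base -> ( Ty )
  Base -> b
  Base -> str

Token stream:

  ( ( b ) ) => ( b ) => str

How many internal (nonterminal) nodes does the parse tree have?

12

[Ty [Base ( [Ty [Base ( [Ty [Base b]] )]] )] => [Ty [Base ( [Ty [Base b]] )] => [Ty [Base str]]]]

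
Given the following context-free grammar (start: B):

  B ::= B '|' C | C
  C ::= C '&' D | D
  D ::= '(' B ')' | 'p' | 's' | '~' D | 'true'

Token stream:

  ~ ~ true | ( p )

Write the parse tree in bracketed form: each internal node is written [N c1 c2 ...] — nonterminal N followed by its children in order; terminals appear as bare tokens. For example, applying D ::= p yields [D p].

B
B | C
C | C
D | C
~ D | C
~ ~ D | C
~ ~ true | C
~ ~ true | D
~ ~ true | ( B )
~ ~ true | ( C )
~ ~ true | ( D )
~ ~ true | ( p )

[B [B [C [D ~ [D ~ [D true]]]]] | [C [D ( [B [C [D p]]] )]]]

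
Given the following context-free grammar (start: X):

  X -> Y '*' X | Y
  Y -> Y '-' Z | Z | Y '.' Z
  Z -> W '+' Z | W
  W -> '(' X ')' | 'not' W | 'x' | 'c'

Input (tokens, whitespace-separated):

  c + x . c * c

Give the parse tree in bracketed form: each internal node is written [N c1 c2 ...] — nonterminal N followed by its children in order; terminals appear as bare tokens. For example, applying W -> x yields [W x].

X
Y * X
Y . Z * X
Z . Z * X
W + Z . Z * X
c + Z . Z * X
c + W . Z * X
c + x . Z * X
c + x . W * X
c + x . c * X
c + x . c * Y
c + x . c * Z
c + x . c * W
c + x . c * c

[X [Y [Y [Z [W c] + [Z [W x]]]] . [Z [W c]]] * [X [Y [Z [W c]]]]]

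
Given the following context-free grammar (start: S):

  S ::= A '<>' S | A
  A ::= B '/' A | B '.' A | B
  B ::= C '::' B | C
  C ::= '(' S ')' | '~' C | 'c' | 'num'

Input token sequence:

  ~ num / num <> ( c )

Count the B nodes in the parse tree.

4

[S [A [B [C ~ [C num]]] / [A [B [C num]]]] <> [S [A [B [C ( [S [A [B [C c]]]] )]]]]]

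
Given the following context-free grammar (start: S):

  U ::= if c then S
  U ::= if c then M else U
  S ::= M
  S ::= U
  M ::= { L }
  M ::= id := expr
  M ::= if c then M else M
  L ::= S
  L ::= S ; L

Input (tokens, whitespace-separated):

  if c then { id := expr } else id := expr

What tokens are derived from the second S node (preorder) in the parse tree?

[S [M if c then [M { [L [S [M id := expr]]] }] else [M id := expr]]]

id := expr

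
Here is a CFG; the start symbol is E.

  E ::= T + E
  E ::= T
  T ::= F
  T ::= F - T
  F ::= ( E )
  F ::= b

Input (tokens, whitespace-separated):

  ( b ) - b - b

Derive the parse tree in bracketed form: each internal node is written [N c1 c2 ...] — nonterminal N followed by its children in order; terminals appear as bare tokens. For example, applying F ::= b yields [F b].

E
T
F - T
( E ) - T
( T ) - T
( F ) - T
( b ) - T
( b ) - F - T
( b ) - b - T
( b ) - b - F
( b ) - b - b

[E [T [F ( [E [T [F b]]] )] - [T [F b] - [T [F b]]]]]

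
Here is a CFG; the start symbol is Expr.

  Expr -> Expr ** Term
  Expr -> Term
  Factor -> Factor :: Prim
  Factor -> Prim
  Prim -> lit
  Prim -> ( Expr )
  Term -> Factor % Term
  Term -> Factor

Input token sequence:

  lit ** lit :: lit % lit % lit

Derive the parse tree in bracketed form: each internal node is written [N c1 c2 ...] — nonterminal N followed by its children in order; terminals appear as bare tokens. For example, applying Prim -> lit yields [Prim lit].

[Expr [Expr [Term [Factor [Prim lit]]]] ** [Term [Factor [Factor [Prim lit]] :: [Prim lit]] % [Term [Factor [Prim lit]] % [Term [Factor [Prim lit]]]]]]

Expr
Expr ** Term
Term ** Term
Factor ** Term
Prim ** Term
lit ** Term
lit ** Factor % Term
lit ** Factor :: Prim % Term
lit ** Prim :: Prim % Term
lit ** lit :: Prim % Term
lit ** lit :: lit % Term
lit ** lit :: lit % Factor % Term
lit ** lit :: lit % Prim % Term
lit ** lit :: lit % lit % Term
lit ** lit :: lit % lit % Factor
lit ** lit :: lit % lit % Prim
lit ** lit :: lit % lit % lit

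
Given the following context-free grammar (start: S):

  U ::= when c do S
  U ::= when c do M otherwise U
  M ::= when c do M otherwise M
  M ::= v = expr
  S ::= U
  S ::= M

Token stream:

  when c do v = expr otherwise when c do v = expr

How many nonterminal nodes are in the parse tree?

[S [U when c do [M v = expr] otherwise [U when c do [S [M v = expr]]]]]

6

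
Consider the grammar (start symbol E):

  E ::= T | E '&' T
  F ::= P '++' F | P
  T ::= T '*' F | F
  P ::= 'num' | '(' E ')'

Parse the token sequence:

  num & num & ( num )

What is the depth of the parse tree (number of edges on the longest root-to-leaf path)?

8

[E [E [E [T [F [P num]]]] & [T [F [P num]]]] & [T [F [P ( [E [T [F [P num]]]] )]]]]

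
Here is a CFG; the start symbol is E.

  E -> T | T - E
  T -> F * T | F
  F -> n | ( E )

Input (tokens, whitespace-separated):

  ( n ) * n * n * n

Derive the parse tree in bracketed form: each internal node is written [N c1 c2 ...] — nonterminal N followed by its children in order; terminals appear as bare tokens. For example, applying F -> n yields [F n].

E
T
F * T
( E ) * T
( T ) * T
( F ) * T
( n ) * T
( n ) * F * T
( n ) * n * T
( n ) * n * F * T
( n ) * n * n * T
( n ) * n * n * F
( n ) * n * n * n

[E [T [F ( [E [T [F n]]] )] * [T [F n] * [T [F n] * [T [F n]]]]]]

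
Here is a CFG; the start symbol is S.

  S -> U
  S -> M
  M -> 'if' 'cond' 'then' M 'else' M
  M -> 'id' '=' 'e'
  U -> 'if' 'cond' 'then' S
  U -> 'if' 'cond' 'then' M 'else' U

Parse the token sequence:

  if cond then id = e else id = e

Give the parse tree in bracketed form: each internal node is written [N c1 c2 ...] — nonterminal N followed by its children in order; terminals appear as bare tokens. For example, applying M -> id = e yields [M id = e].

[S [M if cond then [M id = e] else [M id = e]]]

S
M
if cond then M else M
if cond then id = e else M
if cond then id = e else id = e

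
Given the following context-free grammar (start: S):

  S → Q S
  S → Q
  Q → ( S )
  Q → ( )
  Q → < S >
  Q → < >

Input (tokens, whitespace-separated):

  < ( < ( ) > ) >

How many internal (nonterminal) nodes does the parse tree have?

[S [Q < [S [Q ( [S [Q < [S [Q ( )]] >]] )]] >]]

8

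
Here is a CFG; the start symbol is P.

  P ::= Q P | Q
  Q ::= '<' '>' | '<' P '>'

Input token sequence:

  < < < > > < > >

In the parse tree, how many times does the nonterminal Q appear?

4

[P [Q < [P [Q < [P [Q < >]] >] [P [Q < >]]] >]]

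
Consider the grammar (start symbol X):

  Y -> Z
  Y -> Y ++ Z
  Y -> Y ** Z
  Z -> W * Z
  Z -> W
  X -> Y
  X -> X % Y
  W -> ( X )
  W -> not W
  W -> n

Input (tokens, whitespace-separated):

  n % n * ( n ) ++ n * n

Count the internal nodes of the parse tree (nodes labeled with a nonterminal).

19

[X [X [Y [Z [W n]]]] % [Y [Y [Z [W n] * [Z [W ( [X [Y [Z [W n]]]] )]]]] ++ [Z [W n] * [Z [W n]]]]]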